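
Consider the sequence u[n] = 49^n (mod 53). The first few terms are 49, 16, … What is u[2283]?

28

Listing terms: u[1] = 49; u[2] = 16; u[3] = 42; u[4] = 44; u[5] = 36; u[6] = 15; u[7] = 46; u[8] = 28; u[9] = 47; u[10] = 24; u[11] = 10; u[12] = 13; u[13] = 1; u[14] = 49.
Since u[14] = u[1] = 49, the sequence is periodic with period 13.
So u[2283] = u[1 + ((2283-1) mod 13)] = u[8] = 28.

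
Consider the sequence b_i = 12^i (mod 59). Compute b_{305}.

Listing terms: b_1 = 12; b_2 = 26; b_3 = 17; b_4 = 27; b_5 = 29; b_6 = 53; b_7 = 46; b_8 = 21; b_9 = 16; b_{10} = 15; b_{11} = 3; b_{12} = 36; b_{13} = 19; b_{14} = 51; b_{15} = 22; b_{16} = 28; b_{17} = 41; b_{18} = 20; b_{19} = 4; b_{20} = 48; b_{21} = 45; b_{22} = 9; b_{23} = 49; b_{24} = 57; b_{25} = 35; b_{26} = 7; b_{27} = 25; b_{28} = 5; b_{29} = 1; b_{30} = 12.
Since b_{30} = b_1 = 12, the sequence is periodic with period 29.
(305 - 1) mod 29 = 14, so b_{305} = b_{15} = 22.

22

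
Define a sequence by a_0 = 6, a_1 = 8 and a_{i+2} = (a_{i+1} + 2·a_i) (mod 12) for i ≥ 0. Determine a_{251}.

4

a_0 = 6, a_1 = 8, a_2 = 8, a_3 = 0, a_4 = 4, a_5 = 4, a_6 = 0, a_7 = 8, a_8 = 8.
Since (a_7, a_8) = (a_1, a_2) = (8, 8) (two consecutive terms determine the rest), the sequence is eventually periodic: after a pre-period of length 1 it cycles with period 6.
For i ≥ 1, a_i depends only on (i - 1) mod 6. (251 - 1) mod 6 = 4, so a_{251} = a_5 = 4.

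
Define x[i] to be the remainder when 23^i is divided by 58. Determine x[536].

49

We have x[1] = 23, x[2] = 7, x[3] = 45, x[4] = 49, x[5] = 25, x[6] = 53, x[7] = 1, x[8] = 23.
The sequence repeats with period 7.
(536 - 1) mod 7 = 3, so x[536] = x[4] = 49.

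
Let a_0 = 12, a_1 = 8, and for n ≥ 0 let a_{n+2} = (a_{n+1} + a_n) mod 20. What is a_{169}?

4

We have a_0 = 12,  a_1 = 8,  a_2 = 0,  a_3 = 8,  a_4 = 8,  a_5 = 16,  a_6 = 4,  a_7 = 0,  a_8 = 4,  a_9 = 4,  a_{10} = 8,  a_{11} = 12,  a_{12} = 0,  a_{13} = 12,  a_{14} = 12,  a_{15} = 4,  a_{16} = 16,  a_{17} = 0,  a_{18} = 16,  a_{19} = 16,  a_{20} = 12,  a_{21} = 8.
Since (a_{20}, a_{21}) = (a_0, a_1) = (12, 8) (two consecutive terms determine the rest), the sequence is periodic with period 20.
(169 - 0) mod 20 = 9, so a_{169} = a_9 = 4.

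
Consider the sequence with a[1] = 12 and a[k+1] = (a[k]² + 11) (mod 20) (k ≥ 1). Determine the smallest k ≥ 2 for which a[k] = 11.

a[1] = 12; a[2] = 15; a[3] = 16; a[4] = 7; a[5] = 0; a[6] = 11; a[7] = 12.
Since a[7] = a[1] = 12, the sequence is periodic with period 6.
The value 11 first appears (with k ≥ 2) at a[6].

6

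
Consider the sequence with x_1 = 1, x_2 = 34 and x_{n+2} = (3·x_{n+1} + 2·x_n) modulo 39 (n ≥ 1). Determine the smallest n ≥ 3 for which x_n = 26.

Listing terms: x_1 = 1; x_2 = 34; x_3 = 26; x_4 = 29; x_5 = 22; x_6 = 7; x_7 = 26; x_8 = 14; x_9 = 16; x_{10} = 37; x_{11} = 26; x_{12} = 35; x_{13} = 1; x_{14} = 34.
The sequence repeats with period 12.
The value 26 first appears (with n ≥ 3) at x_3.

3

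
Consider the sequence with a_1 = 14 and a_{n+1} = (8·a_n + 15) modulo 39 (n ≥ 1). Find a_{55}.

a_1 = 14,  a_2 = 10,  a_3 = 17,  a_4 = 34,  a_5 = 14.
The sequence repeats with period 4.
So a_{55} = a_{1 + ((55-1) mod 4)} = a_3 = 17.

17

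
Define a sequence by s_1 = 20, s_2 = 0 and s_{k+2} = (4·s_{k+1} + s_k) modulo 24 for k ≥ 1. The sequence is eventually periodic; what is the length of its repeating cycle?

8

s_1 = 20,  s_2 = 0,  s_3 = 20,  s_4 = 8,  s_5 = 4,  s_6 = 0,  s_7 = 4,  s_8 = 16,  s_9 = 20,  s_{10} = 0.
The sequence repeats with period 8.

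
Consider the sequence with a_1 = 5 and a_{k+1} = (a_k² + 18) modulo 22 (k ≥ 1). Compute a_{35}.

21

a_1 = 5; a_2 = 21; a_3 = 19; a_4 = 5.
The sequence repeats with period 3.
So a_{35} = a_{1 + ((35-1) mod 3)} = a_2 = 21.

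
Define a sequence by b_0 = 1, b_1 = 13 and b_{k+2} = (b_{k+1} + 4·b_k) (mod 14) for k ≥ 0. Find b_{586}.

Computing terms: b_0 = 1, b_1 = 13, b_2 = 3, b_3 = 13, b_4 = 11, b_5 = 7, b_6 = 9, b_7 = 9, b_8 = 3, b_9 = 11, b_{10} = 9, b_{11} = 11, b_{12} = 5, b_{13} = 7, b_{14} = 13, b_{15} = 13, b_{16} = 9, b_{17} = 5, b_{18} = 13, b_{19} = 5, b_{20} = 1, b_{21} = 7, b_{22} = 11, b_{23} = 11, b_{24} = 13, b_{25} = 1, b_{26} = 11, b_{27} = 1, b_{28} = 3, b_{29} = 7, b_{30} = 5, b_{31} = 5, b_{32} = 11, b_{33} = 3, b_{34} = 5, b_{35} = 3, b_{36} = 9, b_{37} = 7, b_{38} = 1, b_{39} = 1, b_{40} = 5, b_{41} = 9, b_{42} = 1, b_{43} = 9, b_{44} = 13, b_{45} = 7, b_{46} = 3, b_{47} = 3, b_{48} = 1, b_{49} = 13.
Since (b_{48}, b_{49}) = (b_0, b_1) = (1, 13) (two consecutive terms determine the rest), the sequence is periodic with period 48.
(586 - 0) mod 48 = 10, so b_{586} = b_{10} = 9.

9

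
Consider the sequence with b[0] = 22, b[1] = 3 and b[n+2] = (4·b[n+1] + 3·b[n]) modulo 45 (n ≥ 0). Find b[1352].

We have b[0] = 22,  b[1] = 3,  b[2] = 33,  b[3] = 6,  b[4] = 33,  b[5] = 15,  b[6] = 24,  b[7] = 6,  b[8] = 6,  b[9] = 42,  b[10] = 6,  b[11] = 15,  b[12] = 33,  b[13] = 42,  b[14] = 42,  b[15] = 24,  b[16] = 42,  b[17] = 15,  b[18] = 6,  b[19] = 24,  b[20] = 24,  b[21] = 33,  b[22] = 24,  b[23] = 15,  b[24] = 42,  b[25] = 33,  b[26] = 33,  b[27] = 6.
Since (b[26], b[27]) = (b[2], b[3]) = (33, 6) (two consecutive terms determine the rest), the sequence is eventually periodic: after a pre-period of length 2 it cycles with period 24.
For n ≥ 2, b[n] depends only on (n - 2) mod 24. (1352 - 2) mod 24 = 6, so b[1352] = b[8] = 6.

6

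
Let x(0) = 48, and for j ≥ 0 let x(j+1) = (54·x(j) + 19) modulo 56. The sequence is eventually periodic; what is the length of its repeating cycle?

6

Listing terms: x(0) = 48,  x(1) = 35,  x(2) = 5,  x(3) = 9,  x(4) = 1,  x(5) = 17,  x(6) = 41,  x(7) = 49,  x(8) = 33,  x(9) = 9.
Since x(9) = x(3) = 9, the sequence is eventually periodic: after a pre-period of length 3 it cycles with period 6.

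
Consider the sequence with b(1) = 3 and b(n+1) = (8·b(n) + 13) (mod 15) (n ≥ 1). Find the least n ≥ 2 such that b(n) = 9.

We have b(1) = 3,  b(2) = 7,  b(3) = 9,  b(4) = 10,  b(5) = 3.
Since b(5) = b(1) = 3, the sequence is periodic with period 4.
The value 9 first appears (with n ≥ 2) at b(3).

3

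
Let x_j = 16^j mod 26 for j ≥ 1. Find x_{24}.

14

Listing terms: x_1 = 16; x_2 = 22; x_3 = 14; x_4 = 16.
Since x_4 = x_1 = 16, the sequence is periodic with period 3.
(24 - 1) mod 3 = 2, so x_{24} = x_3 = 14.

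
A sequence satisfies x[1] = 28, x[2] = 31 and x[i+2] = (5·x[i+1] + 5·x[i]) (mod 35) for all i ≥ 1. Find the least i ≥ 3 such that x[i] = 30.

6

Computing terms: x[1] = 28, x[2] = 31, x[3] = 15, x[4] = 20, x[5] = 0, x[6] = 30, x[7] = 10, x[8] = 25, x[9] = 0, x[10] = 20, x[11] = 30, x[12] = 5, x[13] = 0, x[14] = 25, x[15] = 20, x[16] = 15, x[17] = 0, x[18] = 5, x[19] = 25, x[20] = 10, x[21] = 0, x[22] = 15, x[23] = 5, x[24] = 30, x[25] = 0, x[26] = 10, x[27] = 15, x[28] = 20.
Since (x[27], x[28]) = (x[3], x[4]) = (15, 20) (two consecutive terms determine the rest), the sequence is eventually periodic: after a pre-period of length 2 it cycles with period 24.
The value 30 first appears (with i ≥ 3) at x[6].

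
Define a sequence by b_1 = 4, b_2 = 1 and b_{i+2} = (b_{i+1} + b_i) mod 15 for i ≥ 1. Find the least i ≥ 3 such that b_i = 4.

We have b_1 = 4, b_2 = 1, b_3 = 5, b_4 = 6, b_5 = 11, b_6 = 2, b_7 = 13, b_8 = 0, b_9 = 13, b_{10} = 13, b_{11} = 11, b_{12} = 9, b_{13} = 5, b_{14} = 14, b_{15} = 4, b_{16} = 3, b_{17} = 7, b_{18} = 10, b_{19} = 2, b_{20} = 12, b_{21} = 14, b_{22} = 11, b_{23} = 10, b_{24} = 6, b_{25} = 1, b_{26} = 7, b_{27} = 8, b_{28} = 0, b_{29} = 8, b_{30} = 8, b_{31} = 1, b_{32} = 9, b_{33} = 10, b_{34} = 4, b_{35} = 14, b_{36} = 3, b_{37} = 2, b_{38} = 5, b_{39} = 7, b_{40} = 12, b_{41} = 4, b_{42} = 1.
The sequence repeats with period 40.
The value 4 first appears (with i ≥ 3) at b_{15}.

15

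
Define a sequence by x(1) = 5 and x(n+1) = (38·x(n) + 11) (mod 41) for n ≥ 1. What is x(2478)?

30

We have x(1) = 5; x(2) = 37; x(3) = 23; x(4) = 24; x(5) = 21; x(6) = 30; x(7) = 3; x(8) = 2; x(9) = 5.
Since x(9) = x(1) = 5, the sequence is periodic with period 8.
(2478 - 1) mod 8 = 5, so x(2478) = x(6) = 30.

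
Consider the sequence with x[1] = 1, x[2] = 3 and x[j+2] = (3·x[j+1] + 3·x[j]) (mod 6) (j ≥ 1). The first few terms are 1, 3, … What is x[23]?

3

x[1] = 1; x[2] = 3; x[3] = 0; x[4] = 3; x[5] = 3; x[6] = 0.
Since (x[5], x[6]) = (x[2], x[3]) = (3, 0) (two consecutive terms determine the rest), the sequence is eventually periodic: after a pre-period of length 1 it cycles with period 3.
For j ≥ 2, x[j] depends only on (j - 2) mod 3. (23 - 2) mod 3 = 0, so x[23] = x[2] = 3.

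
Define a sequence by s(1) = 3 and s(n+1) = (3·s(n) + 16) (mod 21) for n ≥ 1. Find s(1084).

16

We have s(1) = 3, s(2) = 4, s(3) = 7, s(4) = 16, s(5) = 1, s(6) = 19, s(7) = 10, s(8) = 4.
Since s(8) = s(2) = 4, the sequence is eventually periodic: after a pre-period of length 1 it cycles with period 6.
For n ≥ 2, s(n) depends only on (n - 2) mod 6. (1084 - 2) mod 6 = 2, so s(1084) = s(4) = 16.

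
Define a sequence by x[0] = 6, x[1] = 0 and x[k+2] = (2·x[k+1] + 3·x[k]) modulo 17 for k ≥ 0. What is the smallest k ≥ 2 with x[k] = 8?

x[0] = 6,  x[1] = 0,  x[2] = 1,  x[3] = 2,  x[4] = 7,  x[5] = 3,  x[6] = 10,  x[7] = 12,  x[8] = 3,  x[9] = 8,  x[10] = 8,  x[11] = 6,  x[12] = 2,  x[13] = 5,  x[14] = 16,  x[15] = 13,  x[16] = 6,  x[17] = 0.
Since (x[16], x[17]) = (x[0], x[1]) = (6, 0) (two consecutive terms determine the rest), the sequence is periodic with period 16.
The value 8 first appears (with k ≥ 2) at x[9].

9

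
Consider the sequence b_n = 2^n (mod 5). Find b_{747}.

b_1 = 2; b_2 = 4; b_3 = 3; b_4 = 1; b_5 = 2.
The sequence repeats with period 4.
(747 - 1) mod 4 = 2, so b_{747} = b_3 = 3.

3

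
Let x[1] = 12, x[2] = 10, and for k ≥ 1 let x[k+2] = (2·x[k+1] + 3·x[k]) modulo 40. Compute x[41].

x[1] = 12; x[2] = 10; x[3] = 16; x[4] = 22; x[5] = 12; x[6] = 10.
The sequence repeats with period 4.
(41 - 1) mod 4 = 0, so x[41] = x[1] = 12.

12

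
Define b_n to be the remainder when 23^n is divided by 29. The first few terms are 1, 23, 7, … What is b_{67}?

Computing terms: b_0 = 1,  b_1 = 23,  b_2 = 7,  b_3 = 16,  b_4 = 20,  b_5 = 25,  b_6 = 24,  b_7 = 1.
The sequence repeats with period 7.
(67 - 0) mod 7 = 4, so b_{67} = b_4 = 20.

20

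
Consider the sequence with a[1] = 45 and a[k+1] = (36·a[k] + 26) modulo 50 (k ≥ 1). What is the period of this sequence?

Listing terms: a[1] = 45, a[2] = 46, a[3] = 32, a[4] = 28, a[5] = 34, a[6] = 0, a[7] = 26, a[8] = 12, a[9] = 8, a[10] = 14, a[11] = 30, a[12] = 6, a[13] = 42, a[14] = 38, a[15] = 44, a[16] = 10, a[17] = 36, a[18] = 22, a[19] = 18, a[20] = 24, a[21] = 40, a[22] = 16, a[23] = 2, a[24] = 48, a[25] = 4, a[26] = 20, a[27] = 46.
Since a[27] = a[2] = 46, the sequence is eventually periodic: after a pre-period of length 1 it cycles with period 25.

25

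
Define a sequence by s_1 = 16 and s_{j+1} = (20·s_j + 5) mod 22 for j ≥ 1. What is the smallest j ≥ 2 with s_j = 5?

6

s_1 = 16,  s_2 = 17,  s_3 = 15,  s_4 = 19,  s_5 = 11,  s_6 = 5,  s_7 = 17.
Since s_7 = s_2 = 17, the sequence is eventually periodic: after a pre-period of length 1 it cycles with period 5.
The value 5 first appears (with j ≥ 2) at s_6.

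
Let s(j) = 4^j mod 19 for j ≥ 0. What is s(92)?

16

s(0) = 1,  s(1) = 4,  s(2) = 16,  s(3) = 7,  s(4) = 9,  s(5) = 17,  s(6) = 11,  s(7) = 6,  s(8) = 5,  s(9) = 1.
The sequence repeats with period 9.
So s(92) = s(0 + ((92-0) mod 9)) = s(2) = 16.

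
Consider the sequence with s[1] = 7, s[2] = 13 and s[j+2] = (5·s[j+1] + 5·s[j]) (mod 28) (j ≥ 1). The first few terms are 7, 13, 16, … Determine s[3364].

5

Computing terms: s[1] = 7; s[2] = 13; s[3] = 16; s[4] = 5; s[5] = 21; s[6] = 18; s[7] = 27; s[8] = 1; s[9] = 0; s[10] = 5; s[11] = 25; s[12] = 10; s[13] = 7; s[14] = 1; s[15] = 12; s[16] = 9; s[17] = 21; s[18] = 10; s[19] = 15; s[20] = 13; s[21] = 0; s[22] = 9; s[23] = 17; s[24] = 18; s[25] = 7; s[26] = 13.
The sequence repeats with period 24.
So s[3364] = s[1 + ((3364-1) mod 24)] = s[4] = 5.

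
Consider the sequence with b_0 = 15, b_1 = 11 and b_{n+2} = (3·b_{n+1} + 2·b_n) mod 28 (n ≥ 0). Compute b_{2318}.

27

Listing terms: b_0 = 15; b_1 = 11; b_2 = 7; b_3 = 15; b_4 = 3; b_5 = 11; b_6 = 11; b_7 = 27; b_8 = 19; b_9 = 27; b_{10} = 7; b_{11} = 19; b_{12} = 15; b_{13} = 27; b_{14} = 27; b_{15} = 23; b_{16} = 11; b_{17} = 23; b_{18} = 7; b_{19} = 11; b_{20} = 19; b_{21} = 23; b_{22} = 23; b_{23} = 3; b_{24} = 27; b_{25} = 3; b_{26} = 7; b_{27} = 27; b_{28} = 11; b_{29} = 3; b_{30} = 3; b_{31} = 15; b_{32} = 23; b_{33} = 15; b_{34} = 7; b_{35} = 23; b_{36} = 27; b_{37} = 15; b_{38} = 15; b_{39} = 19; b_{40} = 3; b_{41} = 19; b_{42} = 7; b_{43} = 3; b_{44} = 23; b_{45} = 19; b_{46} = 19; b_{47} = 11; b_{48} = 15; b_{49} = 11.
The sequence repeats with period 48.
(2318 - 0) mod 48 = 14, so b_{2318} = b_{14} = 27.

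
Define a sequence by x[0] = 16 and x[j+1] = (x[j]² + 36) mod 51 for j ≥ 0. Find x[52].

x[0] = 16,  x[1] = 37,  x[2] = 28,  x[3] = 4,  x[4] = 1,  x[5] = 37.
Since x[5] = x[1] = 37, the sequence is eventually periodic: after a pre-period of length 1 it cycles with period 4.
For j ≥ 1, x[j] depends only on (j - 1) mod 4. (52 - 1) mod 4 = 3, so x[52] = x[4] = 1.

1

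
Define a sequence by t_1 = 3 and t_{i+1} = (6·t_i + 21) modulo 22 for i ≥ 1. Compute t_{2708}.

5

Computing terms: t_1 = 3; t_2 = 17; t_3 = 13; t_4 = 11; t_5 = 21; t_6 = 15; t_7 = 1; t_8 = 5; t_9 = 7; t_{10} = 19; t_{11} = 3.
Since t_{11} = t_1 = 3, the sequence is periodic with period 10.
So t_{2708} = t_{1 + ((2708-1) mod 10)} = t_8 = 5.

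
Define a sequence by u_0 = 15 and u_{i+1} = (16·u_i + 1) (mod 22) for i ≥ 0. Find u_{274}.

Listing terms: u_0 = 15,  u_1 = 21,  u_2 = 7,  u_3 = 3,  u_4 = 5,  u_5 = 15.
Since u_5 = u_0 = 15, the sequence is periodic with period 5.
(274 - 0) mod 5 = 4, so u_{274} = u_4 = 5.

5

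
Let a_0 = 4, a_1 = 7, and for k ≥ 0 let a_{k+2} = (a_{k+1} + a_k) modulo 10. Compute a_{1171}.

Computing terms: a_0 = 4,  a_1 = 7,  a_2 = 1,  a_3 = 8,  a_4 = 9,  a_5 = 7,  a_6 = 6,  a_7 = 3,  a_8 = 9,  a_9 = 2,  a_{10} = 1,  a_{11} = 3,  a_{12} = 4,  a_{13} = 7.
Since (a_{12}, a_{13}) = (a_0, a_1) = (4, 7) (two consecutive terms determine the rest), the sequence is periodic with period 12.
(1171 - 0) mod 12 = 7, so a_{1171} = a_7 = 3.

3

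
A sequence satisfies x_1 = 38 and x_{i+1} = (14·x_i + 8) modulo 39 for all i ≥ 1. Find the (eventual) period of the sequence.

x_1 = 38; x_2 = 33; x_3 = 2; x_4 = 36; x_5 = 5; x_6 = 0; x_7 = 8; x_8 = 3; x_9 = 11; x_{10} = 6; x_{11} = 14; x_{12} = 9; x_{13} = 17; x_{14} = 12; x_{15} = 20; x_{16} = 15; x_{17} = 23; x_{18} = 18; x_{19} = 26; x_{20} = 21; x_{21} = 29; x_{22} = 24; x_{23} = 32; x_{24} = 27; x_{25} = 35; x_{26} = 30; x_{27} = 38.
The sequence repeats with period 26.

26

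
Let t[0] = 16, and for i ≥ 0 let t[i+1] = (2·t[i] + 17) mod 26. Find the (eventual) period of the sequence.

12

Listing terms: t[0] = 16; t[1] = 23; t[2] = 11; t[3] = 13; t[4] = 17; t[5] = 25; t[6] = 15; t[7] = 21; t[8] = 7; t[9] = 5; t[10] = 1; t[11] = 19; t[12] = 3; t[13] = 23.
Since t[13] = t[1] = 23, the sequence is eventually periodic: after a pre-period of length 1 it cycles with period 12.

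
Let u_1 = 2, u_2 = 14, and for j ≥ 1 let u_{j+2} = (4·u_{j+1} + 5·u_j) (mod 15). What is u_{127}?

11

u_1 = 2; u_2 = 14; u_3 = 6; u_4 = 4; u_5 = 1; u_6 = 9; u_7 = 11; u_8 = 14; u_9 = 6.
Since (u_8, u_9) = (u_2, u_3) = (14, 6) (two consecutive terms determine the rest), the sequence is eventually periodic: after a pre-period of length 1 it cycles with period 6.
For j ≥ 2, u_j depends only on (j - 2) mod 6. (127 - 2) mod 6 = 5, so u_{127} = u_7 = 11.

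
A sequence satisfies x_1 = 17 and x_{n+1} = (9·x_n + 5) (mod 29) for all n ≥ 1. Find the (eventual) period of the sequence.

x_1 = 17; x_2 = 13; x_3 = 6; x_4 = 1; x_5 = 14; x_6 = 15; x_7 = 24; x_8 = 18; x_9 = 22; x_{10} = 0; x_{11} = 5; x_{12} = 21; x_{13} = 20; x_{14} = 11; x_{15} = 17.
Since x_{15} = x_1 = 17, the sequence is periodic with period 14.

14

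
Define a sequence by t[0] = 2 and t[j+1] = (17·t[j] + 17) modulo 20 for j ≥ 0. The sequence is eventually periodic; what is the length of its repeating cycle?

4

Computing terms: t[0] = 2, t[1] = 11, t[2] = 4, t[3] = 5, t[4] = 2.
The sequence repeats with period 4.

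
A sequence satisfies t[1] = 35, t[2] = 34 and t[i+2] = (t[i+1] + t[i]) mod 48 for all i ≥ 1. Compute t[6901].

43

We have t[1] = 35; t[2] = 34; t[3] = 21; t[4] = 7; t[5] = 28; t[6] = 35; t[7] = 15; t[8] = 2; t[9] = 17; t[10] = 19; t[11] = 36; t[12] = 7; t[13] = 43; t[14] = 2; t[15] = 45; t[16] = 47; t[17] = 44; t[18] = 43; t[19] = 39; t[20] = 34; t[21] = 25; t[22] = 11; t[23] = 36; t[24] = 47; t[25] = 35; t[26] = 34.
The sequence repeats with period 24.
So t[6901] = t[1 + ((6901-1) mod 24)] = t[13] = 43.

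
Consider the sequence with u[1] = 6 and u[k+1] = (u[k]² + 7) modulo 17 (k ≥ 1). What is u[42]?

3

Computing terms: u[1] = 6; u[2] = 9; u[3] = 3; u[4] = 16; u[5] = 8; u[6] = 3.
Since u[6] = u[3] = 3, the sequence is eventually periodic: after a pre-period of length 2 it cycles with period 3.
For k ≥ 3, u[k] depends only on (k - 3) mod 3. (42 - 3) mod 3 = 0, so u[42] = u[3] = 3.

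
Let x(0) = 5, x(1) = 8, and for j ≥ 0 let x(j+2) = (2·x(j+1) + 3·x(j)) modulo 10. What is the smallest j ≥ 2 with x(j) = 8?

5

Computing terms: x(0) = 5; x(1) = 8; x(2) = 1; x(3) = 6; x(4) = 5; x(5) = 8.
The sequence repeats with period 4.
The value 8 next appears (with j ≥ 2) at x(5).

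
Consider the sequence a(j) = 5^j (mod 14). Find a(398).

We have a(1) = 5,  a(2) = 11,  a(3) = 13,  a(4) = 9,  a(5) = 3,  a(6) = 1,  a(7) = 5.
Since a(7) = a(1) = 5, the sequence is periodic with period 6.
(398 - 1) mod 6 = 1, so a(398) = a(2) = 11.

11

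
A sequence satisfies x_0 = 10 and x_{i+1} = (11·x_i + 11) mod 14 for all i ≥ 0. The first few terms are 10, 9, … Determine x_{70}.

2

Listing terms: x_0 = 10,  x_1 = 9,  x_2 = 12,  x_3 = 3,  x_4 = 2,  x_5 = 5,  x_6 = 10.
The sequence repeats with period 6.
(70 - 0) mod 6 = 4, so x_{70} = x_4 = 2.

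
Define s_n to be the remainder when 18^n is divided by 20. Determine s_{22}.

4

Computing terms: s_1 = 18; s_2 = 4; s_3 = 12; s_4 = 16; s_5 = 8; s_6 = 4.
Since s_6 = s_2 = 4, the sequence is eventually periodic: after a pre-period of length 1 it cycles with period 4.
For n ≥ 2, s_n depends only on (n - 2) mod 4. (22 - 2) mod 4 = 0, so s_{22} = s_2 = 4.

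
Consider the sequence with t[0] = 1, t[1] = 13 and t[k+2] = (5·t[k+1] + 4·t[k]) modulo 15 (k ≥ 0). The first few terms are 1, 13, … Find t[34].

Listing terms: t[0] = 1, t[1] = 13, t[2] = 9, t[3] = 7, t[4] = 11, t[5] = 8, t[6] = 9, t[7] = 2, t[8] = 1, t[9] = 13.
The sequence repeats with period 8.
(34 - 0) mod 8 = 2, so t[34] = t[2] = 9.

9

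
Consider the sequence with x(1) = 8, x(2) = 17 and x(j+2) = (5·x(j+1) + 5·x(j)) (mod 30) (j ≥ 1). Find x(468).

5

Computing terms: x(1) = 8, x(2) = 17, x(3) = 5, x(4) = 20, x(5) = 5, x(6) = 5, x(7) = 20.
Since (x(6), x(7)) = (x(3), x(4)) = (5, 20) (two consecutive terms determine the rest), the sequence is eventually periodic: after a pre-period of length 2 it cycles with period 3.
For j ≥ 3, x(j) depends only on (j - 3) mod 3. (468 - 3) mod 3 = 0, so x(468) = x(3) = 5.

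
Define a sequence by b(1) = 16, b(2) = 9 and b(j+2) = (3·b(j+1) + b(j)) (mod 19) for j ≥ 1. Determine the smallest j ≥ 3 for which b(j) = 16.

Computing terms: b(1) = 16; b(2) = 9; b(3) = 5; b(4) = 5; b(5) = 1; b(6) = 8; b(7) = 6; b(8) = 7; b(9) = 8; b(10) = 12; b(11) = 6; b(12) = 11; b(13) = 1; b(14) = 14; b(15) = 5; b(16) = 10; b(17) = 16; b(18) = 1; b(19) = 0; b(20) = 1; b(21) = 3; b(22) = 10; b(23) = 14; b(24) = 14; b(25) = 18; b(26) = 11; b(27) = 13; b(28) = 12; b(29) = 11; b(30) = 7; b(31) = 13; b(32) = 8; b(33) = 18; b(34) = 5; b(35) = 14; b(36) = 9; b(37) = 3; b(38) = 18; b(39) = 0; b(40) = 18; b(41) = 16; b(42) = 9.
The sequence repeats with period 40.
The value 16 first appears (with j ≥ 3) at b(17).

17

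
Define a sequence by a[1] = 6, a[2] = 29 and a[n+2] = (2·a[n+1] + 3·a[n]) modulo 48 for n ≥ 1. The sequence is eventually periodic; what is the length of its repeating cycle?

16

Computing terms: a[1] = 6, a[2] = 29, a[3] = 28, a[4] = 47, a[5] = 34, a[6] = 17, a[7] = 40, a[8] = 35, a[9] = 46, a[10] = 5, a[11] = 4, a[12] = 23, a[13] = 10, a[14] = 41, a[15] = 16, a[16] = 11, a[17] = 22, a[18] = 29, a[19] = 28.
Since (a[18], a[19]) = (a[2], a[3]) = (29, 28) (two consecutive terms determine the rest), the sequence is eventually periodic: after a pre-period of length 1 it cycles with period 16.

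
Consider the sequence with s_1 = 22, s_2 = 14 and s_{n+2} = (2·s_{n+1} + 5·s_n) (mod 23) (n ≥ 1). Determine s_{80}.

0

s_1 = 22, s_2 = 14, s_3 = 0, s_4 = 1, s_5 = 2, s_6 = 9, s_7 = 5, s_8 = 9, s_9 = 20, s_{10} = 16, s_{11} = 17, s_{12} = 22, s_{13} = 14.
Since (s_{12}, s_{13}) = (s_1, s_2) = (22, 14) (two consecutive terms determine the rest), the sequence is periodic with period 11.
So s_{80} = s_{1 + ((80-1) mod 11)} = s_3 = 0.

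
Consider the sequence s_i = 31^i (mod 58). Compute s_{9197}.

43

s_0 = 1,  s_1 = 31,  s_2 = 33,  s_3 = 37,  s_4 = 45,  s_5 = 3,  s_6 = 35,  s_7 = 41,  s_8 = 53,  s_9 = 19,  s_{10} = 9,  s_{11} = 47,  s_{12} = 7,  s_{13} = 43,  s_{14} = 57,  s_{15} = 27,  s_{16} = 25,  s_{17} = 21,  s_{18} = 13,  s_{19} = 55,  s_{20} = 23,  s_{21} = 17,  s_{22} = 5,  s_{23} = 39,  s_{24} = 49,  s_{25} = 11,  s_{26} = 51,  s_{27} = 15,  s_{28} = 1.
Since s_{28} = s_0 = 1, the sequence is periodic with period 28.
(9197 - 0) mod 28 = 13, so s_{9197} = s_{13} = 43.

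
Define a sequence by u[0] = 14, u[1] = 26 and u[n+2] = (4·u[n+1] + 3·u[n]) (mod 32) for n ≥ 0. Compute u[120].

Computing terms: u[0] = 14; u[1] = 26; u[2] = 18; u[3] = 22; u[4] = 14; u[5] = 26.
The sequence repeats with period 4.
So u[120] = u[0 + ((120-0) mod 4)] = u[0] = 14.

14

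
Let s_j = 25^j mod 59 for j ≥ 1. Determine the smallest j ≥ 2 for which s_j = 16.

Computing terms: s_1 = 25,  s_2 = 35,  s_3 = 49,  s_4 = 45,  s_5 = 4,  s_6 = 41,  s_7 = 22,  s_8 = 19,  s_9 = 3,  s_{10} = 16,  s_{11} = 46,  s_{12} = 29,  s_{13} = 17,  s_{14} = 12,  s_{15} = 5,  s_{16} = 7,  s_{17} = 57,  s_{18} = 9,  s_{19} = 48,  s_{20} = 20,  s_{21} = 28,  s_{22} = 51,  s_{23} = 36,  s_{24} = 15,  s_{25} = 21,  s_{26} = 53,  s_{27} = 27,  s_{28} = 26,  s_{29} = 1,  s_{30} = 25.
The sequence repeats with period 29.
The value 16 first appears (with j ≥ 2) at s_{10}.

10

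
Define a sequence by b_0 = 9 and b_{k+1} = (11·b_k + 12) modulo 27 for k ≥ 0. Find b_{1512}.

Computing terms: b_0 = 9; b_1 = 3; b_2 = 18; b_3 = 21; b_4 = 0; b_5 = 12; b_6 = 9.
The sequence repeats with period 6.
(1512 - 0) mod 6 = 0, so b_{1512} = b_0 = 9.

9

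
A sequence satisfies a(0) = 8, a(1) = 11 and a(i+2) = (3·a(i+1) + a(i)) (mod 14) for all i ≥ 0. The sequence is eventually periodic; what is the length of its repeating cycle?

Computing terms: a(0) = 8, a(1) = 11, a(2) = 13, a(3) = 8, a(4) = 9, a(5) = 7, a(6) = 2, a(7) = 13, a(8) = 13, a(9) = 10, a(10) = 1, a(11) = 13, a(12) = 12, a(13) = 7, a(14) = 5, a(15) = 8, a(16) = 1, a(17) = 11, a(18) = 6, a(19) = 1, a(20) = 9, a(21) = 0, a(22) = 9, a(23) = 13, a(24) = 6, a(25) = 3, a(26) = 1, a(27) = 6, a(28) = 5, a(29) = 7, a(30) = 12, a(31) = 1, a(32) = 1, a(33) = 4, a(34) = 13, a(35) = 1, a(36) = 2, a(37) = 7, a(38) = 9, a(39) = 6, a(40) = 13, a(41) = 3, a(42) = 8, a(43) = 13, a(44) = 5, a(45) = 0, a(46) = 5, a(47) = 1, a(48) = 8, a(49) = 11.
The sequence repeats with period 48.

48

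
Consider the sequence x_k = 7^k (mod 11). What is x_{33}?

2

Listing terms: x_1 = 7; x_2 = 5; x_3 = 2; x_4 = 3; x_5 = 10; x_6 = 4; x_7 = 6; x_8 = 9; x_9 = 8; x_{10} = 1; x_{11} = 7.
The sequence repeats with period 10.
So x_{33} = x_{1 + ((33-1) mod 10)} = x_3 = 2.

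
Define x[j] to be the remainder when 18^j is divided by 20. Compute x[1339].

12

We have x[0] = 1; x[1] = 18; x[2] = 4; x[3] = 12; x[4] = 16; x[5] = 8; x[6] = 4.
Since x[6] = x[2] = 4, the sequence is eventually periodic: after a pre-period of length 2 it cycles with period 4.
For j ≥ 2, x[j] depends only on (j - 2) mod 4. (1339 - 2) mod 4 = 1, so x[1339] = x[3] = 12.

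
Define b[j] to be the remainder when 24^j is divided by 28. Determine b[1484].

b[1] = 24; b[2] = 16; b[3] = 20; b[4] = 4; b[5] = 12; b[6] = 8; b[7] = 24.
Since b[7] = b[1] = 24, the sequence is periodic with period 6.
So b[1484] = b[1 + ((1484-1) mod 6)] = b[2] = 16.

16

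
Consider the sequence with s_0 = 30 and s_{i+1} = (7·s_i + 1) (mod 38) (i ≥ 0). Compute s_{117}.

11

We have s_0 = 30,  s_1 = 21,  s_2 = 34,  s_3 = 11,  s_4 = 2,  s_5 = 15,  s_6 = 30.
Since s_6 = s_0 = 30, the sequence is periodic with period 6.
(117 - 0) mod 6 = 3, so s_{117} = s_3 = 11.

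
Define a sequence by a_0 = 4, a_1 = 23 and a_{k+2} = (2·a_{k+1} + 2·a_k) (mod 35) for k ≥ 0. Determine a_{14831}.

Listing terms: a_0 = 4; a_1 = 23; a_2 = 19; a_3 = 14; a_4 = 31; a_5 = 20; a_6 = 32; a_7 = 34; a_8 = 27; a_9 = 17; a_{10} = 18; a_{11} = 0; a_{12} = 1; a_{13} = 2; a_{14} = 6; a_{15} = 16; a_{16} = 9; a_{17} = 15; a_{18} = 13; a_{19} = 21; a_{20} = 33; a_{21} = 3; a_{22} = 2; a_{23} = 10; a_{24} = 24; a_{25} = 33; a_{26} = 9; a_{27} = 14; a_{28} = 11; a_{29} = 15; a_{30} = 17; a_{31} = 29; a_{32} = 22; a_{33} = 32; a_{34} = 3; a_{35} = 0; a_{36} = 6; a_{37} = 12; a_{38} = 1; a_{39} = 26; a_{40} = 19; a_{41} = 20; a_{42} = 8; a_{43} = 21; a_{44} = 23; a_{45} = 18; a_{46} = 12; a_{47} = 25; a_{48} = 4; a_{49} = 23.
The sequence repeats with period 48.
So a_{14831} = a_{0 + ((14831-0) mod 48)} = a_{47} = 25.

25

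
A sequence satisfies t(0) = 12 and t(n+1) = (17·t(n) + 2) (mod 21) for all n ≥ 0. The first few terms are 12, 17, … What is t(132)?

Computing terms: t(0) = 12, t(1) = 17, t(2) = 18, t(3) = 14, t(4) = 9, t(5) = 8, t(6) = 12.
Since t(6) = t(0) = 12, the sequence is periodic with period 6.
So t(132) = t(0 + ((132-0) mod 6)) = t(0) = 12.

12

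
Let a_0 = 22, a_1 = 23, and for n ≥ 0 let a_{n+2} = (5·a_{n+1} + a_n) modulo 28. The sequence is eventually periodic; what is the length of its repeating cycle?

6

Computing terms: a_0 = 22, a_1 = 23, a_2 = 25, a_3 = 8, a_4 = 9, a_5 = 25, a_6 = 22, a_7 = 23.
The sequence repeats with period 6.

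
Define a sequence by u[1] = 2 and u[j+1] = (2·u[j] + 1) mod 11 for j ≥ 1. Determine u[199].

8

Computing terms: u[1] = 2, u[2] = 5, u[3] = 0, u[4] = 1, u[5] = 3, u[6] = 7, u[7] = 4, u[8] = 9, u[9] = 8, u[10] = 6, u[11] = 2.
The sequence repeats with period 10.
So u[199] = u[1 + ((199-1) mod 10)] = u[9] = 8.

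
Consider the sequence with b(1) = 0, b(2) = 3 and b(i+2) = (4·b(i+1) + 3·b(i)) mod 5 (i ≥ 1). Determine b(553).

Listing terms: b(1) = 0,  b(2) = 3,  b(3) = 2,  b(4) = 2,  b(5) = 4,  b(6) = 2,  b(7) = 0,  b(8) = 1,  b(9) = 4,  b(10) = 4,  b(11) = 3,  b(12) = 4,  b(13) = 0,  b(14) = 2,  b(15) = 3,  b(16) = 3,  b(17) = 1,  b(18) = 3,  b(19) = 0,  b(20) = 4,  b(21) = 1,  b(22) = 1,  b(23) = 2,  b(24) = 1,  b(25) = 0,  b(26) = 3.
Since (b(25), b(26)) = (b(1), b(2)) = (0, 3) (two consecutive terms determine the rest), the sequence is periodic with period 24.
So b(553) = b(1 + ((553-1) mod 24)) = b(1) = 0.

0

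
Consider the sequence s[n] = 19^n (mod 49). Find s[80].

18

Computing terms: s[1] = 19, s[2] = 18, s[3] = 48, s[4] = 30, s[5] = 31, s[6] = 1, s[7] = 19.
The sequence repeats with period 6.
(80 - 1) mod 6 = 1, so s[80] = s[2] = 18.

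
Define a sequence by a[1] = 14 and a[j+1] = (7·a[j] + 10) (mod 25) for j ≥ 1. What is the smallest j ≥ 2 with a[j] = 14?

5

a[1] = 14,  a[2] = 8,  a[3] = 16,  a[4] = 22,  a[5] = 14.
Since a[5] = a[1] = 14, the sequence is periodic with period 4.
The value 14 next appears (with j ≥ 2) at a[5].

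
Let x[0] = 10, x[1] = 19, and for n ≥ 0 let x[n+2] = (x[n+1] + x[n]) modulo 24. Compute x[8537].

13

We have x[0] = 10,  x[1] = 19,  x[2] = 5,  x[3] = 0,  x[4] = 5,  x[5] = 5,  x[6] = 10,  x[7] = 15,  x[8] = 1,  x[9] = 16,  x[10] = 17,  x[11] = 9,  x[12] = 2,  x[13] = 11,  x[14] = 13,  x[15] = 0,  x[16] = 13,  x[17] = 13,  x[18] = 2,  x[19] = 15,  x[20] = 17,  x[21] = 8,  x[22] = 1,  x[23] = 9,  x[24] = 10,  x[25] = 19.
The sequence repeats with period 24.
(8537 - 0) mod 24 = 17, so x[8537] = x[17] = 13.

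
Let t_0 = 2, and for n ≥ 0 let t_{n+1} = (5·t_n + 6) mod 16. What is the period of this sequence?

8

We have t_0 = 2, t_1 = 0, t_2 = 6, t_3 = 4, t_4 = 10, t_5 = 8, t_6 = 14, t_7 = 12, t_8 = 2.
The sequence repeats with period 8.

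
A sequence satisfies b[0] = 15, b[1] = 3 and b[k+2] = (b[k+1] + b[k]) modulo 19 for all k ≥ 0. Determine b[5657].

Computing terms: b[0] = 15; b[1] = 3; b[2] = 18; b[3] = 2; b[4] = 1; b[5] = 3; b[6] = 4; b[7] = 7; b[8] = 11; b[9] = 18; b[10] = 10; b[11] = 9; b[12] = 0; b[13] = 9; b[14] = 9; b[15] = 18; b[16] = 8; b[17] = 7; b[18] = 15; b[19] = 3.
Since (b[18], b[19]) = (b[0], b[1]) = (15, 3) (two consecutive terms determine the rest), the sequence is periodic with period 18.
(5657 - 0) mod 18 = 5, so b[5657] = b[5] = 3.

3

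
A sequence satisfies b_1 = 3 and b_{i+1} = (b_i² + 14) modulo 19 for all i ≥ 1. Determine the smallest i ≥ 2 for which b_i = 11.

Computing terms: b_1 = 3,  b_2 = 4,  b_3 = 11,  b_4 = 2,  b_5 = 18,  b_6 = 15,  b_7 = 11.
Since b_7 = b_3 = 11, the sequence is eventually periodic: after a pre-period of length 2 it cycles with period 4.
The value 11 first appears (with i ≥ 2) at b_3.

3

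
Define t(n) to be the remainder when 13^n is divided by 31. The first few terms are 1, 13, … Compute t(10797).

Listing terms: t(0) = 1; t(1) = 13; t(2) = 14; t(3) = 27; t(4) = 10; t(5) = 6; t(6) = 16; t(7) = 22; t(8) = 7; t(9) = 29; t(10) = 5; t(11) = 3; t(12) = 8; t(13) = 11; t(14) = 19; t(15) = 30; t(16) = 18; t(17) = 17; t(18) = 4; t(19) = 21; t(20) = 25; t(21) = 15; t(22) = 9; t(23) = 24; t(24) = 2; t(25) = 26; t(26) = 28; t(27) = 23; t(28) = 20; t(29) = 12; t(30) = 1.
Since t(30) = t(0) = 1, the sequence is periodic with period 30.
(10797 - 0) mod 30 = 27, so t(10797) = t(27) = 23.

23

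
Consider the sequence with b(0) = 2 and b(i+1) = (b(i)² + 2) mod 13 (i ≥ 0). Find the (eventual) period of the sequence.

4

b(0) = 2, b(1) = 6, b(2) = 12, b(3) = 3, b(4) = 11, b(5) = 6.
Since b(5) = b(1) = 6, the sequence is eventually periodic: after a pre-period of length 1 it cycles with period 4.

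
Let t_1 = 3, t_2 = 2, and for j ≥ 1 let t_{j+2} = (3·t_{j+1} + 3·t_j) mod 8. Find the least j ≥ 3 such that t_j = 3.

4

t_1 = 3; t_2 = 2; t_3 = 7; t_4 = 3; t_5 = 6; t_6 = 3; t_7 = 3; t_8 = 2.
The sequence repeats with period 6.
The value 3 first appears (with j ≥ 3) at t_4.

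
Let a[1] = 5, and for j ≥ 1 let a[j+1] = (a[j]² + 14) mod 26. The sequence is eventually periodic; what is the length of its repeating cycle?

4

Listing terms: a[1] = 5; a[2] = 13; a[3] = 1; a[4] = 15; a[5] = 5.
The sequence repeats with period 4.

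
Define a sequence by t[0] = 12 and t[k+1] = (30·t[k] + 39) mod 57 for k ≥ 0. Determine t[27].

12

Computing terms: t[0] = 12, t[1] = 0, t[2] = 39, t[3] = 12.
Since t[3] = t[0] = 12, the sequence is periodic with period 3.
(27 - 0) mod 3 = 0, so t[27] = t[0] = 12.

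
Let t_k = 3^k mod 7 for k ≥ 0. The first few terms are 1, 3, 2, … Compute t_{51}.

Computing terms: t_0 = 1; t_1 = 3; t_2 = 2; t_3 = 6; t_4 = 4; t_5 = 5; t_6 = 1.
Since t_6 = t_0 = 1, the sequence is periodic with period 6.
(51 - 0) mod 6 = 3, so t_{51} = t_3 = 6.

6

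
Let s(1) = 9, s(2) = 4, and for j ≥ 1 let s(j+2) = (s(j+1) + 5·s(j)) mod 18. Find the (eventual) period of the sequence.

18

Computing terms: s(1) = 9; s(2) = 4; s(3) = 13; s(4) = 15; s(5) = 8; s(6) = 11; s(7) = 15; s(8) = 16; s(9) = 1; s(10) = 9; s(11) = 14; s(12) = 5; s(13) = 3; s(14) = 10; s(15) = 7; s(16) = 3; s(17) = 2; s(18) = 17; s(19) = 9; s(20) = 4.
The sequence repeats with period 18.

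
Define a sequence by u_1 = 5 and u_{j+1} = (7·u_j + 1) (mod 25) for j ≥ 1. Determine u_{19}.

We have u_1 = 5,  u_2 = 11,  u_3 = 3,  u_4 = 22,  u_5 = 5.
The sequence repeats with period 4.
(19 - 1) mod 4 = 2, so u_{19} = u_3 = 3.

3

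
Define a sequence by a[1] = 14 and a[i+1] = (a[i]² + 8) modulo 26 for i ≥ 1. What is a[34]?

Listing terms: a[1] = 14; a[2] = 22; a[3] = 24; a[4] = 12; a[5] = 22.
Since a[5] = a[2] = 22, the sequence is eventually periodic: after a pre-period of length 1 it cycles with period 3.
For i ≥ 2, a[i] depends only on (i - 2) mod 3. (34 - 2) mod 3 = 2, so a[34] = a[4] = 12.

12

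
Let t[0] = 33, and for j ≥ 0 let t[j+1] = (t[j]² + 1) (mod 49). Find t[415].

Computing terms: t[0] = 33, t[1] = 12, t[2] = 47, t[3] = 5, t[4] = 26, t[5] = 40, t[6] = 33.
Since t[6] = t[0] = 33, the sequence is periodic with period 6.
So t[415] = t[0 + ((415-0) mod 6)] = t[1] = 12.

12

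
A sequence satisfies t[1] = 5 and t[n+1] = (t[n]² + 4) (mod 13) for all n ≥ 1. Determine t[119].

7

We have t[1] = 5, t[2] = 3, t[3] = 0, t[4] = 4, t[5] = 7, t[6] = 1, t[7] = 5.
Since t[7] = t[1] = 5, the sequence is periodic with period 6.
(119 - 1) mod 6 = 4, so t[119] = t[5] = 7.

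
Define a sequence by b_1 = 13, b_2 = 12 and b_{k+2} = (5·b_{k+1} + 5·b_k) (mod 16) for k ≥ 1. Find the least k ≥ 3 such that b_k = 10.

11

We have b_1 = 13; b_2 = 12; b_3 = 13; b_4 = 13; b_5 = 2; b_6 = 11; b_7 = 1; b_8 = 12; b_9 = 1; b_{10} = 1; b_{11} = 10; b_{12} = 7; b_{13} = 5; b_{14} = 12; b_{15} = 5; b_{16} = 5; b_{17} = 2; b_{18} = 3; b_{19} = 9; b_{20} = 12; b_{21} = 9; b_{22} = 9; b_{23} = 10; b_{24} = 15; b_{25} = 13; b_{26} = 12.
Since (b_{25}, b_{26}) = (b_1, b_2) = (13, 12) (two consecutive terms determine the rest), the sequence is periodic with period 24.
The value 10 first appears (with k ≥ 3) at b_{11}.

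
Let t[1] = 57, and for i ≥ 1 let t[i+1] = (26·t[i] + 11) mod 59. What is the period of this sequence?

Listing terms: t[1] = 57,  t[2] = 18,  t[3] = 7,  t[4] = 16,  t[5] = 14,  t[6] = 21,  t[7] = 26,  t[8] = 38,  t[9] = 55,  t[10] = 25,  t[11] = 12,  t[12] = 28,  t[13] = 31,  t[14] = 50,  t[15] = 13,  t[16] = 54,  t[17] = 58,  t[18] = 44,  t[19] = 34,  t[20] = 10,  t[21] = 35,  t[22] = 36,  t[23] = 3,  t[24] = 30,  t[25] = 24,  t[26] = 45,  t[27] = 1,  t[28] = 37,  t[29] = 29,  t[30] = 57.
Since t[30] = t[1] = 57, the sequence is periodic with period 29.

29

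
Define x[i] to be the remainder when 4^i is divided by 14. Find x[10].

x[0] = 1,  x[1] = 4,  x[2] = 2,  x[3] = 8,  x[4] = 4.
Since x[4] = x[1] = 4, the sequence is eventually periodic: after a pre-period of length 1 it cycles with period 3.
For i ≥ 1, x[i] depends only on (i - 1) mod 3. (10 - 1) mod 3 = 0, so x[10] = x[1] = 4.

4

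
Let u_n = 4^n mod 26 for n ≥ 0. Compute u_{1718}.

16

Computing terms: u_0 = 1,  u_1 = 4,  u_2 = 16,  u_3 = 12,  u_4 = 22,  u_5 = 10,  u_6 = 14,  u_7 = 4.
Since u_7 = u_1 = 4, the sequence is eventually periodic: after a pre-period of length 1 it cycles with period 6.
For n ≥ 1, u_n depends only on (n - 1) mod 6. (1718 - 1) mod 6 = 1, so u_{1718} = u_2 = 16.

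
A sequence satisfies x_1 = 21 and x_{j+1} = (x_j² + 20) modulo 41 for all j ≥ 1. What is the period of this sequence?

5

We have x_1 = 21, x_2 = 10, x_3 = 38, x_4 = 29, x_5 = 0, x_6 = 20, x_7 = 10.
Since x_7 = x_2 = 10, the sequence is eventually periodic: after a pre-period of length 1 it cycles with period 5.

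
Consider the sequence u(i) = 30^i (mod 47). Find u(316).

We have u(0) = 1; u(1) = 30; u(2) = 7; u(3) = 22; u(4) = 2; u(5) = 13; u(6) = 14; u(7) = 44; u(8) = 4; u(9) = 26; u(10) = 28; u(11) = 41; u(12) = 8; u(13) = 5; u(14) = 9; u(15) = 35; u(16) = 16; u(17) = 10; u(18) = 18; u(19) = 23; u(20) = 32; u(21) = 20; u(22) = 36; u(23) = 46; u(24) = 17; u(25) = 40; u(26) = 25; u(27) = 45; u(28) = 34; u(29) = 33; u(30) = 3; u(31) = 43; u(32) = 21; u(33) = 19; u(34) = 6; u(35) = 39; u(36) = 42; u(37) = 38; u(38) = 12; u(39) = 31; u(40) = 37; u(41) = 29; u(42) = 24; u(43) = 15; u(44) = 27; u(45) = 11; u(46) = 1.
Since u(46) = u(0) = 1, the sequence is periodic with period 46.
So u(316) = u(0 + ((316-0) mod 46)) = u(40) = 37.

37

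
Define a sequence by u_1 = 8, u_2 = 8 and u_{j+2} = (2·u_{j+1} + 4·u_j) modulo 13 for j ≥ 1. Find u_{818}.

Listing terms: u_1 = 8, u_2 = 8, u_3 = 9, u_4 = 11, u_5 = 6, u_6 = 4, u_7 = 6, u_8 = 2, u_9 = 2, u_{10} = 12, u_{11} = 6, u_{12} = 8, u_{13} = 1, u_{14} = 8, u_{15} = 7, u_{16} = 7, u_{17} = 3, u_{18} = 8, u_{19} = 2, u_{20} = 10, u_{21} = 2, u_{22} = 5, u_{23} = 5, u_{24} = 4, u_{25} = 2, u_{26} = 7, u_{27} = 9, u_{28} = 7, u_{29} = 11, u_{30} = 11, u_{31} = 1, u_{32} = 7, u_{33} = 5, u_{34} = 12, u_{35} = 5, u_{36} = 6, u_{37} = 6, u_{38} = 10, u_{39} = 5, u_{40} = 11, u_{41} = 3, u_{42} = 11, u_{43} = 8, u_{44} = 8.
Since (u_{43}, u_{44}) = (u_1, u_2) = (8, 8) (two consecutive terms determine the rest), the sequence is periodic with period 42.
So u_{818} = u_{1 + ((818-1) mod 42)} = u_{20} = 10.

10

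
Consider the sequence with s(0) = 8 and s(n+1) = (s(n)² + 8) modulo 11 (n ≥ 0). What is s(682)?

Listing terms: s(0) = 8,  s(1) = 6,  s(2) = 0,  s(3) = 8.
Since s(3) = s(0) = 8, the sequence is periodic with period 3.
(682 - 0) mod 3 = 1, so s(682) = s(1) = 6.

6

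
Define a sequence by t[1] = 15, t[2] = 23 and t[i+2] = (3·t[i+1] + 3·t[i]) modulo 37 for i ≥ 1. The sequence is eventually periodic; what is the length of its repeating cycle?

We have t[1] = 15,  t[2] = 23,  t[3] = 3,  t[4] = 4,  t[5] = 21,  t[6] = 1,  t[7] = 29,  t[8] = 16,  t[9] = 24,  t[10] = 9,  t[11] = 25,  t[12] = 28,  t[13] = 11,  t[14] = 6,  t[15] = 14,  t[16] = 23,  t[17] = 0,  t[18] = 32,  t[19] = 22,  t[20] = 14,  t[21] = 34,  t[22] = 33,  t[23] = 16,  t[24] = 36,  t[25] = 8,  t[26] = 21,  t[27] = 13,  t[28] = 28,  t[29] = 12,  t[30] = 9,  t[31] = 26,  t[32] = 31,  t[33] = 23,  t[34] = 14,  t[35] = 0,  t[36] = 5,  t[37] = 15,  t[38] = 23.
Since (t[37], t[38]) = (t[1], t[2]) = (15, 23) (two consecutive terms determine the rest), the sequence is periodic with period 36.

36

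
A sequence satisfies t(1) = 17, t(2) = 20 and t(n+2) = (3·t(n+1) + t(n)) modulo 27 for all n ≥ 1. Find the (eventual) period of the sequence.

Listing terms: t(1) = 17; t(2) = 20; t(3) = 23; t(4) = 8; t(5) = 20; t(6) = 14; t(7) = 8; t(8) = 11; t(9) = 14; t(10) = 26; t(11) = 11; t(12) = 5; t(13) = 26; t(14) = 2; t(15) = 5; t(16) = 17; t(17) = 2; t(18) = 23; t(19) = 17; t(20) = 20.
The sequence repeats with period 18.

18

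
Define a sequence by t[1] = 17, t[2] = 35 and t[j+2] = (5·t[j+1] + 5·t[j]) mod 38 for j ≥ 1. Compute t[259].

3

We have t[1] = 17; t[2] = 35; t[3] = 32; t[4] = 31; t[5] = 11; t[6] = 20; t[7] = 3; t[8] = 1; t[9] = 20; t[10] = 29; t[11] = 17; t[12] = 2; t[13] = 19; t[14] = 29; t[15] = 12; t[16] = 15; t[17] = 21; t[18] = 28; t[19] = 17; t[20] = 35.
The sequence repeats with period 18.
(259 - 1) mod 18 = 6, so t[259] = t[7] = 3.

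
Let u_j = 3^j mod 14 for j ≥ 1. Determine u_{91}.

3

Computing terms: u_1 = 3; u_2 = 9; u_3 = 13; u_4 = 11; u_5 = 5; u_6 = 1; u_7 = 3.
Since u_7 = u_1 = 3, the sequence is periodic with period 6.
So u_{91} = u_{1 + ((91-1) mod 6)} = u_1 = 3.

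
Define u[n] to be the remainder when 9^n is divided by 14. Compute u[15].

1

Computing terms: u[1] = 9,  u[2] = 11,  u[3] = 1,  u[4] = 9.
Since u[4] = u[1] = 9, the sequence is periodic with period 3.
(15 - 1) mod 3 = 2, so u[15] = u[3] = 1.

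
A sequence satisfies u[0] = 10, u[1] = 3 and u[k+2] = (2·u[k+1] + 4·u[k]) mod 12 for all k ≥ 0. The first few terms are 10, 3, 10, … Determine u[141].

Computing terms: u[0] = 10,  u[1] = 3,  u[2] = 10,  u[3] = 8,  u[4] = 8,  u[5] = 0,  u[6] = 8,  u[7] = 4,  u[8] = 4,  u[9] = 0,  u[10] = 4,  u[11] = 8,  u[12] = 8.
Since (u[11], u[12]) = (u[3], u[4]) = (8, 8) (two consecutive terms determine the rest), the sequence is eventually periodic: after a pre-period of length 3 it cycles with period 8.
For k ≥ 3, u[k] depends only on (k - 3) mod 8. (141 - 3) mod 8 = 2, so u[141] = u[5] = 0.

0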